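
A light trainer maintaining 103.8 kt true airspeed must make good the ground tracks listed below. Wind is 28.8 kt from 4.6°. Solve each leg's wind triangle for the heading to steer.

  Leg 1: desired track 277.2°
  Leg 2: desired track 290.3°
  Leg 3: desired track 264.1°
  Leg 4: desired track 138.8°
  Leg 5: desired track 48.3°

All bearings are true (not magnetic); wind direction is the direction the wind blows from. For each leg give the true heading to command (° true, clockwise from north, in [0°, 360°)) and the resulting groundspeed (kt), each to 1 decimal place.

Leg 1: heading=293.3°, groundspeed=98.4 kt
Leg 2: heading=305.8°, groundspeed=92.2 kt
Leg 3: heading=279.9°, groundspeed=105.1 kt
Leg 4: heading=127.3°, groundspeed=121.8 kt
Leg 5: heading=37.2°, groundspeed=81.1 kt

Leg 1: desired track 277.2°; wind correction +16.1° → command heading 293.3°, groundspeed 98.4 kt
Leg 2: desired track 290.3°; wind correction +15.5° → command heading 305.8°, groundspeed 92.2 kt
Leg 3: desired track 264.1°; wind correction +15.8° → command heading 279.9°, groundspeed 105.1 kt
Leg 4: desired track 138.8°; wind correction -11.5° → command heading 127.3°, groundspeed 121.8 kt
Leg 5: desired track 48.3°; wind correction -11.1° → command heading 37.2°, groundspeed 81.1 kt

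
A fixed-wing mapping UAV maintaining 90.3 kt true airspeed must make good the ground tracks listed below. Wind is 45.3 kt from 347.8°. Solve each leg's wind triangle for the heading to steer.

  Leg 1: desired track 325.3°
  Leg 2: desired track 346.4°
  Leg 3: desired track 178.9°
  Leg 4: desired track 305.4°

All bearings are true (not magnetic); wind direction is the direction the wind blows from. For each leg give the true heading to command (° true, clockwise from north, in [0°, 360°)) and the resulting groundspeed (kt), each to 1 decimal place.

Leg 1: desired track 325.3°; wind correction +11.1° → command heading 336.4°, groundspeed 46.8 kt
Leg 2: desired track 346.4°; wind correction +0.7° → command heading 347.1°, groundspeed 45.0 kt
Leg 3: desired track 178.9°; wind correction +5.5° → command heading 184.4°, groundspeed 134.3 kt
Leg 4: desired track 305.4°; wind correction +19.8° → command heading 325.2°, groundspeed 51.5 kt

Leg 1: heading=336.4°, groundspeed=46.8 kt
Leg 2: heading=347.1°, groundspeed=45.0 kt
Leg 3: heading=184.4°, groundspeed=134.3 kt
Leg 4: heading=325.2°, groundspeed=51.5 kt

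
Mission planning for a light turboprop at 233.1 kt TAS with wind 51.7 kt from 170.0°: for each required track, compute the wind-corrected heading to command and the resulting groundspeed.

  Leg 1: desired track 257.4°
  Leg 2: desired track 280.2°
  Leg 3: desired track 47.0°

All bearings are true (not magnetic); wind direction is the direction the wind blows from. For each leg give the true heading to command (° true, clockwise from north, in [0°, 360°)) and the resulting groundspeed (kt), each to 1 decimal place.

Leg 1: heading=244.6°, groundspeed=225.0 kt
Leg 2: heading=268.2°, groundspeed=245.8 kt
Leg 3: heading=57.7°, groundspeed=257.2 kt

Leg 1: desired track 257.4°; wind correction -12.8° → command heading 244.6°, groundspeed 225.0 kt
Leg 2: desired track 280.2°; wind correction -12.0° → command heading 268.2°, groundspeed 245.8 kt
Leg 3: desired track 47.0°; wind correction +10.7° → command heading 57.7°, groundspeed 257.2 kt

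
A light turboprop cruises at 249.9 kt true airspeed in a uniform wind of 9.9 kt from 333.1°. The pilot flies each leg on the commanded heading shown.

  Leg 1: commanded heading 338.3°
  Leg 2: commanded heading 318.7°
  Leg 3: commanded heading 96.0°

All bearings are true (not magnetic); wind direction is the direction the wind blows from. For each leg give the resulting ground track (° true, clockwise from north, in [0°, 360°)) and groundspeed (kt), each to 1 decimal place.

Leg 1: heading 338.3°; drift +0.2° → track 338.5°, groundspeed 240.0 kt
Leg 2: heading 318.7°; drift -0.6° → track 318.1°, groundspeed 240.3 kt
Leg 3: heading 96.0°; drift +1.9° → track 97.9°, groundspeed 255.4 kt

Leg 1: track=338.5°, groundspeed=240.0 kt
Leg 2: track=318.1°, groundspeed=240.3 kt
Leg 3: track=97.9°, groundspeed=255.4 kt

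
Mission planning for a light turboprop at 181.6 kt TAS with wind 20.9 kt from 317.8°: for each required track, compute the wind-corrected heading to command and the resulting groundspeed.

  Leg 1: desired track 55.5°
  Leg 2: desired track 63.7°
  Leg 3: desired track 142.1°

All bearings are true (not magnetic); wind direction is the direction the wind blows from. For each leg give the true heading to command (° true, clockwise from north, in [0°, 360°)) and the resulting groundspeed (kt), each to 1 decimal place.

Leg 1: desired track 55.5°; wind correction -6.5° → command heading 49.0°, groundspeed 183.2 kt
Leg 2: desired track 63.7°; wind correction -6.4° → command heading 57.3°, groundspeed 186.2 kt
Leg 3: desired track 142.1°; wind correction +0.5° → command heading 142.6°, groundspeed 202.4 kt

Leg 1: heading=49.0°, groundspeed=183.2 kt
Leg 2: heading=57.3°, groundspeed=186.2 kt
Leg 3: heading=142.6°, groundspeed=202.4 kt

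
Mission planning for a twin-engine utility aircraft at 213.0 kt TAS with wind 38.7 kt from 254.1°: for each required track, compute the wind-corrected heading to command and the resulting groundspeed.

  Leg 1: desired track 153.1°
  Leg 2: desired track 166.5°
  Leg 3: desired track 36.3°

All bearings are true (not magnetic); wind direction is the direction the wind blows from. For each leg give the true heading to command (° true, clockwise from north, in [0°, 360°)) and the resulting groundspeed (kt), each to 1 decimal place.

Leg 1: heading=163.4°, groundspeed=217.0 kt
Leg 2: heading=177.0°, groundspeed=207.8 kt
Leg 3: heading=29.9°, groundspeed=242.3 kt

Leg 1: desired track 153.1°; wind correction +10.3° → command heading 163.4°, groundspeed 217.0 kt
Leg 2: desired track 166.5°; wind correction +10.5° → command heading 177.0°, groundspeed 207.8 kt
Leg 3: desired track 36.3°; wind correction -6.4° → command heading 29.9°, groundspeed 242.3 kt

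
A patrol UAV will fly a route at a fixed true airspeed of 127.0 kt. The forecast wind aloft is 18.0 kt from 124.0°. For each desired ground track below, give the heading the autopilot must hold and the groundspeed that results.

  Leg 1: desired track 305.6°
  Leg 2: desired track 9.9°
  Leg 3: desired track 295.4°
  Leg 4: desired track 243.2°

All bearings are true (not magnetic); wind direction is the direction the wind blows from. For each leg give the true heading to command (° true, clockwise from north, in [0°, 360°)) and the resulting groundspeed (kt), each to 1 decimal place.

Leg 1: heading=305.8°, groundspeed=145.0 kt
Leg 2: heading=17.3°, groundspeed=133.3 kt
Leg 3: heading=294.2°, groundspeed=144.8 kt
Leg 4: heading=236.1°, groundspeed=134.8 kt

Leg 1: desired track 305.6°; wind correction +0.2° → command heading 305.8°, groundspeed 145.0 kt
Leg 2: desired track 9.9°; wind correction +7.4° → command heading 17.3°, groundspeed 133.3 kt
Leg 3: desired track 295.4°; wind correction -1.2° → command heading 294.2°, groundspeed 144.8 kt
Leg 4: desired track 243.2°; wind correction -7.1° → command heading 236.1°, groundspeed 134.8 kt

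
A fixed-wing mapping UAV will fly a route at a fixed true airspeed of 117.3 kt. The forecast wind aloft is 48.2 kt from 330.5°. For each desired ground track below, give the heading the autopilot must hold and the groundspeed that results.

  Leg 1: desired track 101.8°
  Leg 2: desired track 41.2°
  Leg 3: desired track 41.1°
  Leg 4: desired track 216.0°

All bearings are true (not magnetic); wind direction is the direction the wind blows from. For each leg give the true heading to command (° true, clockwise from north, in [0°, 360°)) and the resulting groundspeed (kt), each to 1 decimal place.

Leg 1: desired track 101.8°; wind correction -18.0° → command heading 83.8°, groundspeed 143.4 kt
Leg 2: desired track 41.2°; wind correction -22.8° → command heading 18.4°, groundspeed 92.2 kt
Leg 3: desired track 41.1°; wind correction -22.8° → command heading 18.3°, groundspeed 92.1 kt
Leg 4: desired track 216.0°; wind correction +22.0° → command heading 238.0°, groundspeed 128.8 kt

Leg 1: heading=83.8°, groundspeed=143.4 kt
Leg 2: heading=18.4°, groundspeed=92.2 kt
Leg 3: heading=18.3°, groundspeed=92.1 kt
Leg 4: heading=238.0°, groundspeed=128.8 kt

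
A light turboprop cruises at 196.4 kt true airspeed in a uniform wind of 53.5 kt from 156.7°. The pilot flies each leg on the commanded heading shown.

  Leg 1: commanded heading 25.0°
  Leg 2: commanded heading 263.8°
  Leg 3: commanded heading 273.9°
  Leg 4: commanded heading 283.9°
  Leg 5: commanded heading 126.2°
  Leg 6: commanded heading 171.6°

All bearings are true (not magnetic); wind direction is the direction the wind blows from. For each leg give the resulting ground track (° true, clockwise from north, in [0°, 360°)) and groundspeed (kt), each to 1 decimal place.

Leg 1: heading 25.0°; drift -9.8° → track 15.2°, groundspeed 235.4 kt
Leg 2: heading 263.8°; drift +13.6° → track 277.4°, groundspeed 218.2 kt
Leg 3: heading 273.9°; drift +12.2° → track 286.1°, groundspeed 225.9 kt
Leg 4: heading 283.9°; drift +10.6° → track 294.5°, groundspeed 232.7 kt
Leg 5: heading 126.2°; drift -10.2° → track 116.0°, groundspeed 152.7 kt
Leg 6: heading 171.6°; drift +5.4° → track 177.0°, groundspeed 145.4 kt

Leg 1: track=15.2°, groundspeed=235.4 kt
Leg 2: track=277.4°, groundspeed=218.2 kt
Leg 3: track=286.1°, groundspeed=225.9 kt
Leg 4: track=294.5°, groundspeed=232.7 kt
Leg 5: track=116.0°, groundspeed=152.7 kt
Leg 6: track=177.0°, groundspeed=145.4 kt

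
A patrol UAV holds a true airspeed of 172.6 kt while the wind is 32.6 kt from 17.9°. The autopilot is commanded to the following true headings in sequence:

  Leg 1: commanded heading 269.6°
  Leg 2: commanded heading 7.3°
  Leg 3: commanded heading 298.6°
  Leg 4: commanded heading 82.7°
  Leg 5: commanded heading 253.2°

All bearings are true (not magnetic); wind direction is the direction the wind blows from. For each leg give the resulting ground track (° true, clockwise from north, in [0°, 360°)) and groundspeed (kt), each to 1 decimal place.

Leg 1: heading 269.6°; drift -9.6° → track 260.0°, groundspeed 185.4 kt
Leg 2: heading 7.3°; drift -2.4° → track 4.9°, groundspeed 140.7 kt
Leg 3: heading 298.6°; drift -10.9° → track 287.7°, groundspeed 169.6 kt
Leg 4: heading 82.7°; drift +10.5° → track 93.2°, groundspeed 161.4 kt
Leg 5: heading 253.2°; drift -8.0° → track 245.2°, groundspeed 193.0 kt

Leg 1: track=260.0°, groundspeed=185.4 kt
Leg 2: track=4.9°, groundspeed=140.7 kt
Leg 3: track=287.7°, groundspeed=169.6 kt
Leg 4: track=93.2°, groundspeed=161.4 kt
Leg 5: track=245.2°, groundspeed=193.0 kt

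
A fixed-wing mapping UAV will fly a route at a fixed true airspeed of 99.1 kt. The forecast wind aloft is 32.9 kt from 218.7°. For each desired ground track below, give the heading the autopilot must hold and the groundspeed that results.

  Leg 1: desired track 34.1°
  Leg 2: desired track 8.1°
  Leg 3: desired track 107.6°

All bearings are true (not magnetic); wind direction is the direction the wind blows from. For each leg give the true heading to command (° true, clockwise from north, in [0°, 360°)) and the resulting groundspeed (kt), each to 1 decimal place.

Leg 1: heading=32.6°, groundspeed=131.9 kt
Leg 2: heading=358.4°, groundspeed=126.0 kt
Leg 3: heading=125.6°, groundspeed=106.1 kt

Leg 1: desired track 34.1°; wind correction -1.5° → command heading 32.6°, groundspeed 131.9 kt
Leg 2: desired track 8.1°; wind correction -9.7° → command heading 358.4°, groundspeed 126.0 kt
Leg 3: desired track 107.6°; wind correction +18.0° → command heading 125.6°, groundspeed 106.1 kt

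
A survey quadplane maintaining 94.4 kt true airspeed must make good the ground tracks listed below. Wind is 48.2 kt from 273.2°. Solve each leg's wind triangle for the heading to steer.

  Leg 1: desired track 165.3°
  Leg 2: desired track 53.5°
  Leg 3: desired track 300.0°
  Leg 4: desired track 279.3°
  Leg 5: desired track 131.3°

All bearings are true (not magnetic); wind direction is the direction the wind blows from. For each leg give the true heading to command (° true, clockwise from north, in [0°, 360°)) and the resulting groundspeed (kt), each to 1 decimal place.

Leg 1: desired track 165.3°; wind correction +29.1° → command heading 194.4°, groundspeed 97.3 kt
Leg 2: desired track 53.5°; wind correction -19.0° → command heading 34.5°, groundspeed 126.3 kt
Leg 3: desired track 300.0°; wind correction -13.3° → command heading 286.7°, groundspeed 48.8 kt
Leg 4: desired track 279.3°; wind correction -3.1° → command heading 276.2°, groundspeed 46.3 kt
Leg 5: desired track 131.3°; wind correction +18.4° → command heading 149.7°, groundspeed 127.5 kt

Leg 1: heading=194.4°, groundspeed=97.3 kt
Leg 2: heading=34.5°, groundspeed=126.3 kt
Leg 3: heading=286.7°, groundspeed=48.8 kt
Leg 4: heading=276.2°, groundspeed=46.3 kt
Leg 5: heading=149.7°, groundspeed=127.5 kt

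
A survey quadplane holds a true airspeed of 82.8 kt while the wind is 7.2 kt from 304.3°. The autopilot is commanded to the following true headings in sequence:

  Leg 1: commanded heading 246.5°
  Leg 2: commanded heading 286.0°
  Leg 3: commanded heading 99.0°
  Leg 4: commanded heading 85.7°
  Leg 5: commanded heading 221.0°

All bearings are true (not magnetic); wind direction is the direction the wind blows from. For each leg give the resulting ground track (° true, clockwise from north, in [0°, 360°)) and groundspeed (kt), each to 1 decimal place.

Leg 1: track=242.1°, groundspeed=79.2 kt
Leg 2: track=284.3°, groundspeed=76.0 kt
Leg 3: track=101.0°, groundspeed=89.4 kt
Leg 4: track=88.6°, groundspeed=88.5 kt
Leg 5: track=216.0°, groundspeed=82.3 kt

Leg 1: heading 246.5°; drift -4.4° → track 242.1°, groundspeed 79.2 kt
Leg 2: heading 286.0°; drift -1.7° → track 284.3°, groundspeed 76.0 kt
Leg 3: heading 99.0°; drift +2.0° → track 101.0°, groundspeed 89.4 kt
Leg 4: heading 85.7°; drift +2.9° → track 88.6°, groundspeed 88.5 kt
Leg 5: heading 221.0°; drift -5.0° → track 216.0°, groundspeed 82.3 kt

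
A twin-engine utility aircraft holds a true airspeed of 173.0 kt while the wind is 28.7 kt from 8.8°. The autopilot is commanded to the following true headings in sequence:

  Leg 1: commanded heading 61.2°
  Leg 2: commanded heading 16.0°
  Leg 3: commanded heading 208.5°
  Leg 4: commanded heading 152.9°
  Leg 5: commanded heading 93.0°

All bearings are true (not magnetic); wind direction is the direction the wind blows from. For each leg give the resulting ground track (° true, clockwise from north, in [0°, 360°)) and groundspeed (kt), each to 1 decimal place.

Leg 1: track=69.5°, groundspeed=157.1 kt
Leg 2: track=17.4°, groundspeed=144.6 kt
Leg 3: track=205.7°, groundspeed=200.3 kt
Leg 4: track=157.8°, groundspeed=197.0 kt
Leg 5: track=102.5°, groundspeed=172.5 kt

Leg 1: heading 61.2°; drift +8.3° → track 69.5°, groundspeed 157.1 kt
Leg 2: heading 16.0°; drift +1.4° → track 17.4°, groundspeed 144.6 kt
Leg 3: heading 208.5°; drift -2.8° → track 205.7°, groundspeed 200.3 kt
Leg 4: heading 152.9°; drift +4.9° → track 157.8°, groundspeed 197.0 kt
Leg 5: heading 93.0°; drift +9.5° → track 102.5°, groundspeed 172.5 kt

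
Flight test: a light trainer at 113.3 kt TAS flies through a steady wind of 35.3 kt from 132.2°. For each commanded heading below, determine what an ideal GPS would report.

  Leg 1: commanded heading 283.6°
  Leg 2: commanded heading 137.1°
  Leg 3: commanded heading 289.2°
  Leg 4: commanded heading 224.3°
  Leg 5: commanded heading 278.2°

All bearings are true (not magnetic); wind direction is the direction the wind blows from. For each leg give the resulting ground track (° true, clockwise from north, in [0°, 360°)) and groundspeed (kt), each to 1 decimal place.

Leg 1: track=290.3°, groundspeed=145.3 kt
Leg 2: track=139.3°, groundspeed=78.2 kt
Leg 3: track=294.6°, groundspeed=146.4 kt
Leg 4: track=241.4°, groundspeed=119.9 kt
Leg 5: track=286.1°, groundspeed=143.9 kt

Leg 1: heading 283.6°; drift +6.7° → track 290.3°, groundspeed 145.3 kt
Leg 2: heading 137.1°; drift +2.2° → track 139.3°, groundspeed 78.2 kt
Leg 3: heading 289.2°; drift +5.4° → track 294.6°, groundspeed 146.4 kt
Leg 4: heading 224.3°; drift +17.1° → track 241.4°, groundspeed 119.9 kt
Leg 5: heading 278.2°; drift +7.9° → track 286.1°, groundspeed 143.9 kt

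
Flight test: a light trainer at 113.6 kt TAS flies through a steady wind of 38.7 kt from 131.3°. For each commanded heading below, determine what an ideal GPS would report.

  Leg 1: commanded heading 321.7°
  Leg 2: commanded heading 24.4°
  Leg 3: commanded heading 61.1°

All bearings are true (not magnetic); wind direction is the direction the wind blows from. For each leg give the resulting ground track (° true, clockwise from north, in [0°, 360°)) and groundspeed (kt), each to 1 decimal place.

Leg 1: heading 321.7°; drift -2.6° → track 319.1°, groundspeed 151.8 kt
Leg 2: heading 24.4°; drift -16.5° → track 7.9°, groundspeed 130.2 kt
Leg 3: heading 61.1°; drift -19.9° → track 41.2°, groundspeed 106.9 kt

Leg 1: track=319.1°, groundspeed=151.8 kt
Leg 2: track=7.9°, groundspeed=130.2 kt
Leg 3: track=41.2°, groundspeed=106.9 kt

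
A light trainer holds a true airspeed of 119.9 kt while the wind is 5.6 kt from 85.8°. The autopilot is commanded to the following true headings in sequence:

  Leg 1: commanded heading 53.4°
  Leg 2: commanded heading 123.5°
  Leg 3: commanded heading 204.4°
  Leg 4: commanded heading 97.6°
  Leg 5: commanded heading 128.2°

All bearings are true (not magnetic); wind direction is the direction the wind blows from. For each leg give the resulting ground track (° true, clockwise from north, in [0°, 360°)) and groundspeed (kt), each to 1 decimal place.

Leg 1: heading 53.4°; drift -1.5° → track 51.9°, groundspeed 115.2 kt
Leg 2: heading 123.5°; drift +1.7° → track 125.2°, groundspeed 115.5 kt
Leg 3: heading 204.4°; drift +2.3° → track 206.7°, groundspeed 122.7 kt
Leg 4: heading 97.6°; drift +0.6° → track 98.2°, groundspeed 114.4 kt
Leg 5: heading 128.2°; drift +1.9° → track 130.1°, groundspeed 115.8 kt

Leg 1: track=51.9°, groundspeed=115.2 kt
Leg 2: track=125.2°, groundspeed=115.5 kt
Leg 3: track=206.7°, groundspeed=122.7 kt
Leg 4: track=98.2°, groundspeed=114.4 kt
Leg 5: track=130.1°, groundspeed=115.8 kt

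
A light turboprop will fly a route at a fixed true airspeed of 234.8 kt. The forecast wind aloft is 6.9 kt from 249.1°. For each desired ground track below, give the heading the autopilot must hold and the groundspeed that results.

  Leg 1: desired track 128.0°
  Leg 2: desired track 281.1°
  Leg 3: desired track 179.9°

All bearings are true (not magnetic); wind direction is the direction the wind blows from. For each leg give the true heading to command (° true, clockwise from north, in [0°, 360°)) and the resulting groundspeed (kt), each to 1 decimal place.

Leg 1: heading=129.4°, groundspeed=238.3 kt
Leg 2: heading=280.2°, groundspeed=228.9 kt
Leg 3: heading=181.5°, groundspeed=232.3 kt

Leg 1: desired track 128.0°; wind correction +1.4° → command heading 129.4°, groundspeed 238.3 kt
Leg 2: desired track 281.1°; wind correction -0.9° → command heading 280.2°, groundspeed 228.9 kt
Leg 3: desired track 179.9°; wind correction +1.6° → command heading 181.5°, groundspeed 232.3 kt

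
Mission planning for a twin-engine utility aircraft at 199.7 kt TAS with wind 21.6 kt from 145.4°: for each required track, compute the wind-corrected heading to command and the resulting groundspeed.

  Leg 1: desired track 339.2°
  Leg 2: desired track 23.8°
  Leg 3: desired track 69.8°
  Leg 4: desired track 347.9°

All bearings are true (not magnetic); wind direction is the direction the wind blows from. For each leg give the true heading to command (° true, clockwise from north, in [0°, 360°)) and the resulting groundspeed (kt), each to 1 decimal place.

Leg 1: heading=340.7°, groundspeed=220.6 kt
Leg 2: heading=29.1°, groundspeed=210.2 kt
Leg 3: heading=75.8°, groundspeed=193.2 kt
Leg 4: heading=350.3°, groundspeed=219.5 kt

Leg 1: desired track 339.2°; wind correction +1.5° → command heading 340.7°, groundspeed 220.6 kt
Leg 2: desired track 23.8°; wind correction +5.3° → command heading 29.1°, groundspeed 210.2 kt
Leg 3: desired track 69.8°; wind correction +6.0° → command heading 75.8°, groundspeed 193.2 kt
Leg 4: desired track 347.9°; wind correction +2.4° → command heading 350.3°, groundspeed 219.5 kt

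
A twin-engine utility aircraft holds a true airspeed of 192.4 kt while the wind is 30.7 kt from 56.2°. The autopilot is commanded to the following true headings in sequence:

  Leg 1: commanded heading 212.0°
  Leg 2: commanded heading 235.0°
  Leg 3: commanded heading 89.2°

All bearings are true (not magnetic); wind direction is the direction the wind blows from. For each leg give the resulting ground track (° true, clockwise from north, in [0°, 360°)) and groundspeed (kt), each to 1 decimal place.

Leg 1: track=215.3°, groundspeed=220.8 kt
Leg 2: track=235.2°, groundspeed=223.1 kt
Leg 3: track=94.9°, groundspeed=167.5 kt

Leg 1: heading 212.0°; drift +3.3° → track 215.3°, groundspeed 220.8 kt
Leg 2: heading 235.0°; drift +0.2° → track 235.2°, groundspeed 223.1 kt
Leg 3: heading 89.2°; drift +5.7° → track 94.9°, groundspeed 167.5 kt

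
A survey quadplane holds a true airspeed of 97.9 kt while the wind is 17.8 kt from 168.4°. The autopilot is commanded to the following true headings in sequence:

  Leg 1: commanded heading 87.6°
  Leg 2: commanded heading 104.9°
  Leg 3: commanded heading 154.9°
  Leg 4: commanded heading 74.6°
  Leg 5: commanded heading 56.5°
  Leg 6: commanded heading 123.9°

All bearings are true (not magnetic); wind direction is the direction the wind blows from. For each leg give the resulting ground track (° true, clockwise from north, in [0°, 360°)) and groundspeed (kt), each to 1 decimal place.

Leg 1: track=77.1°, groundspeed=96.7 kt
Leg 2: track=94.9°, groundspeed=91.4 kt
Leg 3: track=151.9°, groundspeed=80.7 kt
Leg 4: track=64.4°, groundspeed=100.7 kt
Leg 5: track=47.5°, groundspeed=105.8 kt
Leg 6: track=115.6°, groundspeed=86.1 kt

Leg 1: heading 87.6°; drift -10.5° → track 77.1°, groundspeed 96.7 kt
Leg 2: heading 104.9°; drift -10.0° → track 94.9°, groundspeed 91.4 kt
Leg 3: heading 154.9°; drift -3.0° → track 151.9°, groundspeed 80.7 kt
Leg 4: heading 74.6°; drift -10.2° → track 64.4°, groundspeed 100.7 kt
Leg 5: heading 56.5°; drift -9.0° → track 47.5°, groundspeed 105.8 kt
Leg 6: heading 123.9°; drift -8.3° → track 115.6°, groundspeed 86.1 kt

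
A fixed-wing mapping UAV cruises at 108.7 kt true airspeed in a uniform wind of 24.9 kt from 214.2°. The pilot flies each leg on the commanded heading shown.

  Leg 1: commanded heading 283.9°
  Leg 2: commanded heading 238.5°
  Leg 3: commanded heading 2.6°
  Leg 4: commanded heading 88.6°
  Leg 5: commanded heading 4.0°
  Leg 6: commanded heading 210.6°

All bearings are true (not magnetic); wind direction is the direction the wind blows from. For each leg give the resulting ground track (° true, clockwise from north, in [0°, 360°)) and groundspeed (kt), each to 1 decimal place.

Leg 1: track=297.0°, groundspeed=102.8 kt
Leg 2: track=245.3°, groundspeed=86.6 kt
Leg 3: track=8.3°, groundspeed=130.6 kt
Leg 4: track=79.3°, groundspeed=124.8 kt
Leg 5: track=9.5°, groundspeed=130.8 kt
Leg 6: track=209.5°, groundspeed=83.9 kt

Leg 1: heading 283.9°; drift +13.1° → track 297.0°, groundspeed 102.8 kt
Leg 2: heading 238.5°; drift +6.8° → track 245.3°, groundspeed 86.6 kt
Leg 3: heading 2.6°; drift +5.7° → track 8.3°, groundspeed 130.6 kt
Leg 4: heading 88.6°; drift -9.3° → track 79.3°, groundspeed 124.8 kt
Leg 5: heading 4.0°; drift +5.5° → track 9.5°, groundspeed 130.8 kt
Leg 6: heading 210.6°; drift -1.1° → track 209.5°, groundspeed 83.9 kt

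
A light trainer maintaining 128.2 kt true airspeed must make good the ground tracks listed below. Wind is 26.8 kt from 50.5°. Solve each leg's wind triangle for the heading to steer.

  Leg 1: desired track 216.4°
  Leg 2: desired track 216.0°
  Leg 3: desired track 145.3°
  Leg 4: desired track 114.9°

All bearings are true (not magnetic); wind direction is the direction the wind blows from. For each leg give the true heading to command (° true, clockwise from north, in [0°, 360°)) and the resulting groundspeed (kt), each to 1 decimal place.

Leg 1: heading=213.5°, groundspeed=154.0 kt
Leg 2: heading=213.0°, groundspeed=154.0 kt
Leg 3: heading=133.3°, groundspeed=127.6 kt
Leg 4: heading=104.0°, groundspeed=114.3 kt

Leg 1: desired track 216.4°; wind correction -2.9° → command heading 213.5°, groundspeed 154.0 kt
Leg 2: desired track 216.0°; wind correction -3.0° → command heading 213.0°, groundspeed 154.0 kt
Leg 3: desired track 145.3°; wind correction -12.0° → command heading 133.3°, groundspeed 127.6 kt
Leg 4: desired track 114.9°; wind correction -10.9° → command heading 104.0°, groundspeed 114.3 kt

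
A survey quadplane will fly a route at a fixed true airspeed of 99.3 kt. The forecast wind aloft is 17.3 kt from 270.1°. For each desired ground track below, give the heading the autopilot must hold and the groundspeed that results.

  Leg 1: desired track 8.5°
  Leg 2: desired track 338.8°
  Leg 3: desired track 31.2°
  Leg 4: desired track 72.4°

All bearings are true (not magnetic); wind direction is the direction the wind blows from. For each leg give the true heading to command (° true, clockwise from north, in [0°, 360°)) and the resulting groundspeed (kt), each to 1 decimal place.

Leg 1: heading=358.6°, groundspeed=100.3 kt
Leg 2: heading=329.5°, groundspeed=91.7 kt
Leg 3: heading=22.6°, groundspeed=107.1 kt
Leg 4: heading=69.4°, groundspeed=115.6 kt

Leg 1: desired track 8.5°; wind correction -9.9° → command heading 358.6°, groundspeed 100.3 kt
Leg 2: desired track 338.8°; wind correction -9.3° → command heading 329.5°, groundspeed 91.7 kt
Leg 3: desired track 31.2°; wind correction -8.6° → command heading 22.6°, groundspeed 107.1 kt
Leg 4: desired track 72.4°; wind correction -3.0° → command heading 69.4°, groundspeed 115.6 kt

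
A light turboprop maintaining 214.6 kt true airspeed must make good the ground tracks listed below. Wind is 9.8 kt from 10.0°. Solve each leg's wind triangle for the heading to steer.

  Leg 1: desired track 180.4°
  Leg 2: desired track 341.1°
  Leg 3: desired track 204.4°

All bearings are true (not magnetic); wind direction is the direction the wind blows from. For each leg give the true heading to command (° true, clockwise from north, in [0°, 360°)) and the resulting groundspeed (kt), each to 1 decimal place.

Leg 1: desired track 180.4°; wind correction -0.4° → command heading 180.0°, groundspeed 224.3 kt
Leg 2: desired track 341.1°; wind correction +1.3° → command heading 342.4°, groundspeed 206.0 kt
Leg 3: desired track 204.4°; wind correction +0.7° → command heading 205.1°, groundspeed 224.1 kt

Leg 1: heading=180.0°, groundspeed=224.3 kt
Leg 2: heading=342.4°, groundspeed=206.0 kt
Leg 3: heading=205.1°, groundspeed=224.1 kt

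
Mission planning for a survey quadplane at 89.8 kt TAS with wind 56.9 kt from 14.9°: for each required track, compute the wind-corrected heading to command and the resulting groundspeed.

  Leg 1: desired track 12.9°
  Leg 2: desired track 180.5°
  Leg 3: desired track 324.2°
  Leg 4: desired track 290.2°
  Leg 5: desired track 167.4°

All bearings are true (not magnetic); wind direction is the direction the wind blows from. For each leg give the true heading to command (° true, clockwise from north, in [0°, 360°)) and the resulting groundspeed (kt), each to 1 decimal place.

Leg 1: desired track 12.9°; wind correction +1.3° → command heading 14.2°, groundspeed 32.9 kt
Leg 2: desired track 180.5°; wind correction -9.1° → command heading 171.4°, groundspeed 143.8 kt
Leg 3: desired track 324.2°; wind correction +29.4° → command heading 353.6°, groundspeed 42.2 kt
Leg 4: desired track 290.2°; wind correction +39.1° → command heading 329.3°, groundspeed 64.4 kt
Leg 5: desired track 167.4°; wind correction -17.0° → command heading 150.4°, groundspeed 136.3 kt

Leg 1: heading=14.2°, groundspeed=32.9 kt
Leg 2: heading=171.4°, groundspeed=143.8 kt
Leg 3: heading=353.6°, groundspeed=42.2 kt
Leg 4: heading=329.3°, groundspeed=64.4 kt
Leg 5: heading=150.4°, groundspeed=136.3 kt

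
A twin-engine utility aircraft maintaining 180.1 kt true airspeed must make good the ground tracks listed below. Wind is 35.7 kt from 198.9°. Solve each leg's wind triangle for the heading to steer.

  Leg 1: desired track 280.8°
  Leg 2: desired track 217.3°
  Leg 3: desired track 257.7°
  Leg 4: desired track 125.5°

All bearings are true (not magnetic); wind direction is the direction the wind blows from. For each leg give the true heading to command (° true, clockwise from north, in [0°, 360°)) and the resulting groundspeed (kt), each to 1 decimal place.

Leg 1: desired track 280.8°; wind correction -11.3° → command heading 269.5°, groundspeed 171.6 kt
Leg 2: desired track 217.3°; wind correction -3.6° → command heading 213.7°, groundspeed 145.9 kt
Leg 3: desired track 257.7°; wind correction -9.8° → command heading 247.9°, groundspeed 159.0 kt
Leg 4: desired track 125.5°; wind correction +11.0° → command heading 136.5°, groundspeed 166.6 kt

Leg 1: heading=269.5°, groundspeed=171.6 kt
Leg 2: heading=213.7°, groundspeed=145.9 kt
Leg 3: heading=247.9°, groundspeed=159.0 kt
Leg 4: heading=136.5°, groundspeed=166.6 kt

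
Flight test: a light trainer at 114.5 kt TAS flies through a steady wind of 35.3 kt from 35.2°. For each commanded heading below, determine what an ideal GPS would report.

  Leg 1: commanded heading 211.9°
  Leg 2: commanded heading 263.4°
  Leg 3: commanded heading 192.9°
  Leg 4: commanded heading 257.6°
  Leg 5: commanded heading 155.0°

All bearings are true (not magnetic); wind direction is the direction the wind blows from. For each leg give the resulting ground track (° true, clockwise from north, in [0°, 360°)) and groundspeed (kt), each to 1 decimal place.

Leg 1: track=212.7°, groundspeed=149.8 kt
Leg 2: track=252.6°, groundspeed=140.5 kt
Leg 3: track=198.1°, groundspeed=147.8 kt
Leg 4: track=248.0°, groundspeed=142.6 kt
Leg 5: track=168.1°, groundspeed=135.5 kt

Leg 1: heading 211.9°; drift +0.8° → track 212.7°, groundspeed 149.8 kt
Leg 2: heading 263.4°; drift -10.8° → track 252.6°, groundspeed 140.5 kt
Leg 3: heading 192.9°; drift +5.2° → track 198.1°, groundspeed 147.8 kt
Leg 4: heading 257.6°; drift -9.6° → track 248.0°, groundspeed 142.6 kt
Leg 5: heading 155.0°; drift +13.1° → track 168.1°, groundspeed 135.5 kt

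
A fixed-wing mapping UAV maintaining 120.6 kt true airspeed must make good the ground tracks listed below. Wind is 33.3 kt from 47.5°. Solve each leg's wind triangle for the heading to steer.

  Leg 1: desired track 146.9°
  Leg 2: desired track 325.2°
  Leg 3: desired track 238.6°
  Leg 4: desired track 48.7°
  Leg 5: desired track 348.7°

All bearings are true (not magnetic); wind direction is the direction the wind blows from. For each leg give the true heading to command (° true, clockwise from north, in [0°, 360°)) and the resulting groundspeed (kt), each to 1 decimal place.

Leg 1: desired track 146.9°; wind correction -15.8° → command heading 131.1°, groundspeed 121.5 kt
Leg 2: desired track 325.2°; wind correction +15.9° → command heading 341.1°, groundspeed 111.5 kt
Leg 3: desired track 238.6°; wind correction +3.0° → command heading 241.6°, groundspeed 153.1 kt
Leg 4: desired track 48.7°; wind correction -0.3° → command heading 48.4°, groundspeed 87.3 kt
Leg 5: desired track 348.7°; wind correction +13.7° → command heading 2.4°, groundspeed 99.9 kt

Leg 1: heading=131.1°, groundspeed=121.5 kt
Leg 2: heading=341.1°, groundspeed=111.5 kt
Leg 3: heading=241.6°, groundspeed=153.1 kt
Leg 4: heading=48.4°, groundspeed=87.3 kt
Leg 5: heading=2.4°, groundspeed=99.9 kt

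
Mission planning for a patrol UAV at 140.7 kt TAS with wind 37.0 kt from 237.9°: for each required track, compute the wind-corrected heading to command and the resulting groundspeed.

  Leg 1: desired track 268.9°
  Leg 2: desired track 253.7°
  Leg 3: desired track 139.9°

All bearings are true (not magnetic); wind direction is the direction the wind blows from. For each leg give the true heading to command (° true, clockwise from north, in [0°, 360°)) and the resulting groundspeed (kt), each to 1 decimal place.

Leg 1: heading=261.1°, groundspeed=107.7 kt
Leg 2: heading=249.6°, groundspeed=104.7 kt
Leg 3: heading=155.0°, groundspeed=141.0 kt

Leg 1: desired track 268.9°; wind correction -7.8° → command heading 261.1°, groundspeed 107.7 kt
Leg 2: desired track 253.7°; wind correction -4.1° → command heading 249.6°, groundspeed 104.7 kt
Leg 3: desired track 139.9°; wind correction +15.1° → command heading 155.0°, groundspeed 141.0 kt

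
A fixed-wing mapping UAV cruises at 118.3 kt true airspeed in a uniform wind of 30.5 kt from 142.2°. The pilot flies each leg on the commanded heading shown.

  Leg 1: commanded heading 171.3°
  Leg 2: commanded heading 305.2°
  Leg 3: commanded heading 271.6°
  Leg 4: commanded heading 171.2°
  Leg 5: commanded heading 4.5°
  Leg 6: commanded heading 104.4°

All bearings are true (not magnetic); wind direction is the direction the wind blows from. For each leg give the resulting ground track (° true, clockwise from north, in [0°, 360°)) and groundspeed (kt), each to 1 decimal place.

Leg 1: track=180.5°, groundspeed=92.8 kt
Leg 2: track=308.7°, groundspeed=147.7 kt
Leg 3: track=281.3°, groundspeed=139.7 kt
Leg 4: track=180.4°, groundspeed=92.8 kt
Leg 5: track=356.2°, groundspeed=142.3 kt
Leg 6: track=93.2°, groundspeed=96.0 kt

Leg 1: heading 171.3°; drift +9.2° → track 180.5°, groundspeed 92.8 kt
Leg 2: heading 305.2°; drift +3.5° → track 308.7°, groundspeed 147.7 kt
Leg 3: heading 271.6°; drift +9.7° → track 281.3°, groundspeed 139.7 kt
Leg 4: heading 171.2°; drift +9.2° → track 180.4°, groundspeed 92.8 kt
Leg 5: heading 4.5°; drift -8.3° → track 356.2°, groundspeed 142.3 kt
Leg 6: heading 104.4°; drift -11.2° → track 93.2°, groundspeed 96.0 kt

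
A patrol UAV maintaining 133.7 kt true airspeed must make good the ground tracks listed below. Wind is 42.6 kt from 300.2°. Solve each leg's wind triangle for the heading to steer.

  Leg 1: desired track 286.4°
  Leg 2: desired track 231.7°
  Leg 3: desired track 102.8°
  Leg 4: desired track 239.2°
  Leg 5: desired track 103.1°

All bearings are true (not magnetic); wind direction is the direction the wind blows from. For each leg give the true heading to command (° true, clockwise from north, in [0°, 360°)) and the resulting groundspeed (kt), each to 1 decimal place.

Leg 1: heading=290.8°, groundspeed=91.9 kt
Leg 2: heading=248.9°, groundspeed=112.1 kt
Leg 3: heading=97.3°, groundspeed=173.7 kt
Leg 4: heading=255.4°, groundspeed=107.8 kt
Leg 5: heading=97.7°, groundspeed=173.8 kt

Leg 1: desired track 286.4°; wind correction +4.4° → command heading 290.8°, groundspeed 91.9 kt
Leg 2: desired track 231.7°; wind correction +17.2° → command heading 248.9°, groundspeed 112.1 kt
Leg 3: desired track 102.8°; wind correction -5.5° → command heading 97.3°, groundspeed 173.7 kt
Leg 4: desired track 239.2°; wind correction +16.2° → command heading 255.4°, groundspeed 107.8 kt
Leg 5: desired track 103.1°; wind correction -5.4° → command heading 97.7°, groundspeed 173.8 kt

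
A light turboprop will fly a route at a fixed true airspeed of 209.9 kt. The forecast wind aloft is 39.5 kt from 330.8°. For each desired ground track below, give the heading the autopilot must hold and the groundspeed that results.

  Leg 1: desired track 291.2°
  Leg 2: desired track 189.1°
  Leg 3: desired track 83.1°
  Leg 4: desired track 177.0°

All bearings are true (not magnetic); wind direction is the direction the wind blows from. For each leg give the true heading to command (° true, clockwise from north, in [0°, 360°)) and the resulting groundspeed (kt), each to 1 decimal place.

Leg 1: desired track 291.2°; wind correction +6.9° → command heading 298.1°, groundspeed 177.9 kt
Leg 2: desired track 189.1°; wind correction +6.7° → command heading 195.8°, groundspeed 239.5 kt
Leg 3: desired track 83.1°; wind correction -10.0° → command heading 73.1°, groundspeed 221.7 kt
Leg 4: desired track 177.0°; wind correction +4.8° → command heading 181.8°, groundspeed 244.6 kt

Leg 1: heading=298.1°, groundspeed=177.9 kt
Leg 2: heading=195.8°, groundspeed=239.5 kt
Leg 3: heading=73.1°, groundspeed=221.7 kt
Leg 4: heading=181.8°, groundspeed=244.6 kt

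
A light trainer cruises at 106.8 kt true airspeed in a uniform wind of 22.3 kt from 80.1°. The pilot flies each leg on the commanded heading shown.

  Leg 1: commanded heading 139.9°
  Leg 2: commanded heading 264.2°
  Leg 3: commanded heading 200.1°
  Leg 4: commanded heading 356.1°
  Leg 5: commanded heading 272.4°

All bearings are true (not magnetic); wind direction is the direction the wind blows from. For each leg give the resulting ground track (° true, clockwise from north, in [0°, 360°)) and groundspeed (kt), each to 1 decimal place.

Leg 1: heading 139.9°; drift +11.4° → track 151.3°, groundspeed 97.5 kt
Leg 2: heading 264.2°; drift -0.7° → track 263.5°, groundspeed 129.1 kt
Leg 3: heading 200.1°; drift +9.3° → track 209.4°, groundspeed 119.5 kt
Leg 4: heading 356.1°; drift -12.0° → track 344.1°, groundspeed 106.8 kt
Leg 5: heading 272.4°; drift -2.1° → track 270.3°, groundspeed 128.7 kt

Leg 1: track=151.3°, groundspeed=97.5 kt
Leg 2: track=263.5°, groundspeed=129.1 kt
Leg 3: track=209.4°, groundspeed=119.5 kt
Leg 4: track=344.1°, groundspeed=106.8 kt
Leg 5: track=270.3°, groundspeed=128.7 kt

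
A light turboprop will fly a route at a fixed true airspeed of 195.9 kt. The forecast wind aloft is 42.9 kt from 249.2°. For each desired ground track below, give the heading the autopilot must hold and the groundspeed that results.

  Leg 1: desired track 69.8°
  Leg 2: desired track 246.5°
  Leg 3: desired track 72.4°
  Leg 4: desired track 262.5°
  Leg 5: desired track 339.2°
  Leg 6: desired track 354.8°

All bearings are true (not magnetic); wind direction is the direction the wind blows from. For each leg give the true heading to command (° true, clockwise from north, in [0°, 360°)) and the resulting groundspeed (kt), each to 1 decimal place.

Leg 1: desired track 69.8°; wind correction +0.1° → command heading 69.9°, groundspeed 238.8 kt
Leg 2: desired track 246.5°; wind correction +0.6° → command heading 247.1°, groundspeed 153.0 kt
Leg 3: desired track 72.4°; wind correction +0.7° → command heading 73.1°, groundspeed 238.7 kt
Leg 4: desired track 262.5°; wind correction -2.9° → command heading 259.6°, groundspeed 153.9 kt
Leg 5: desired track 339.2°; wind correction -12.6° → command heading 326.6°, groundspeed 191.1 kt
Leg 6: desired track 354.8°; wind correction -12.2° → command heading 342.6°, groundspeed 203.0 kt

Leg 1: heading=69.9°, groundspeed=238.8 kt
Leg 2: heading=247.1°, groundspeed=153.0 kt
Leg 3: heading=73.1°, groundspeed=238.7 kt
Leg 4: heading=259.6°, groundspeed=153.9 kt
Leg 5: heading=326.6°, groundspeed=191.1 kt
Leg 6: heading=342.6°, groundspeed=203.0 kt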